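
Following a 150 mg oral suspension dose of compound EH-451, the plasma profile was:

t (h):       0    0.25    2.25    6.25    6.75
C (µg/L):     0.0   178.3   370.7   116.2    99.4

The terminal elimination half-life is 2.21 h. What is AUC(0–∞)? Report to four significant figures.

AUC = 1916 µg/L·h

Trapezoidal AUC_0→6.75:
  [0→0.25]: (0.0+178.3)/2 × 0.25 = 22.2875
  [0.25→2.25]: (178.3+370.7)/2 × 2 = 549.0
  [2.25→6.25]: (370.7+116.2)/2 × 4 = 973.8
  [6.25→6.75]: (116.2+99.4)/2 × 0.5 = 53.9
  Sum = 1598.9875 µg/L·h
k_e = ln2 / t½ = 0.693147 / 2.21 = 0.3136 h^-1
Extrapolated tail: C_last / k_e = 99.4 / 0.3136 = 316.964
AUC_0→∞ = 1598.9875 + 316.964 = 1915.9515 µg/L·h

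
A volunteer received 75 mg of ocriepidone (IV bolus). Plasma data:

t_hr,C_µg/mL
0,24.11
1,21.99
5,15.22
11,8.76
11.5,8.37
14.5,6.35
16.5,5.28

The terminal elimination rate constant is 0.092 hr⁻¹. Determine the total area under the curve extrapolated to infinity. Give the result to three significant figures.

AUC = 265 µg/mL·hr

Trapezoidal AUC_0→16.5:
  [0→1]: (24.11+21.99)/2 × 1 = 23.05
  [1→5]: (21.99+15.22)/2 × 4 = 74.42
  [5→11]: (15.22+8.76)/2 × 6 = 71.94
  [11→11.5]: (8.76+8.37)/2 × 0.5 = 4.2825
  [11.5→14.5]: (8.37+6.35)/2 × 3 = 22.08
  [14.5→16.5]: (6.35+5.28)/2 × 2 = 11.63
  Sum = 207.4025 µg/mL·hr
Extrapolated tail: C_last / k_e = 5.28 / 0.092 = 57.391
AUC_0→∞ = 207.4025 + 57.391 = 264.7935 µg/mL·hr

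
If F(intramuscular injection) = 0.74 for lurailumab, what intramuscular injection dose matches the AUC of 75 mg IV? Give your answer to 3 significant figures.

For equal systemic exposure: F × D_ev = D_iv
D_ev = D_iv / F = 75 / 0.74 = 101.351 mg

D_intramuscular = 101 mg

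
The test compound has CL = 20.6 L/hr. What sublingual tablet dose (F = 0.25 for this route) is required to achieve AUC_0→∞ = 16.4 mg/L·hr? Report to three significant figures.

Dose = CL × AUC_0→∞ / F
     = 20.6 × 16.4 / 0.25 = 1351.36 mg

Dose = 1350 mg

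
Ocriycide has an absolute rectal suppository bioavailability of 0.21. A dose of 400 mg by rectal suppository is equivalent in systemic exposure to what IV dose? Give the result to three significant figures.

Systemic exposure from an extravascular dose = F × D_ev, so the equivalent IV dose is F × D_ev.
D_iv = F × D_ev = 0.21 × 400 = 84 mg

D_iv = 84.0 mg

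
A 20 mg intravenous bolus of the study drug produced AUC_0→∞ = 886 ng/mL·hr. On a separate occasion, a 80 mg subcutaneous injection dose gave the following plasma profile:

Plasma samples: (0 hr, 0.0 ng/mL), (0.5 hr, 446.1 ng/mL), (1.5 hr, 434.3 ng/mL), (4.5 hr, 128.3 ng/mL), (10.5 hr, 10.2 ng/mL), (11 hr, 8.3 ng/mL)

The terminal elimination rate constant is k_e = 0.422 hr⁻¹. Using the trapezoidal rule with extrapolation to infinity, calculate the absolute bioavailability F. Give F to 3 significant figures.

F = 0.518

Trapezoidal AUC_0→11 (subcutaneous injection):
  [0→0.5]: (0.0+446.1)/2 × 0.5 = 111.525
  [0.5→1.5]: (446.1+434.3)/2 × 1 = 440.2
  [1.5→4.5]: (434.3+128.3)/2 × 3 = 843.9
  [4.5→10.5]: (128.3+10.2)/2 × 6 = 415.5
  [10.5→11]: (10.2+8.3)/2 × 0.5 = 4.625
  Sum = 1815.75 ng/mL·hr
Tail: C_last/k_e = 8.3/0.422 = 19.668
AUC_0→∞ (subcutaneous injection) = 1815.75 + 19.668 = 1835.418 ng/mL·hr
F = (AUC_ev/D_ev)/(AUC_iv/D_iv) = (1835.418/80)/(886/20) = 22.942725/44.3 = 0.5179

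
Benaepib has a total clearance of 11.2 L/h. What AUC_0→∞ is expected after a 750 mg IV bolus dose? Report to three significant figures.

AUC_0→∞ = Dose_iv / CL
        = 750 / 11.2 = 66.9643 mg/L·h

AUC = 67.0 mg/L·h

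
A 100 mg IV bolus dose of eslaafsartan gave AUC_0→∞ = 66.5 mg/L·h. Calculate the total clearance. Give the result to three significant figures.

CL = 1.50 L/h

CL = Dose_iv / AUC_0→∞
   = 100 / 66.5 = 1.50376 L/h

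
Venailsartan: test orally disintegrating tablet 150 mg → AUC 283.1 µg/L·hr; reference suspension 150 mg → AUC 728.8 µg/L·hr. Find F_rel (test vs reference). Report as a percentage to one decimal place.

F_rel = 38.8%

F_rel = (AUC_test/D_test) / (AUC_ref/D_ref)
      = (283.1/150) / (728.8/150)
      = 1.88733 / 4.85867 = 0.3884 = 38.84%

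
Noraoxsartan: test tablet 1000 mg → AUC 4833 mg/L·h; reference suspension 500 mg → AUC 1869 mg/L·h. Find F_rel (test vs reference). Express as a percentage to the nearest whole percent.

F_rel = (AUC_test/D_test) / (AUC_ref/D_ref)
      = (4833/1000) / (1869/500)
      = 4.833 / 3.738 = 1.2929 = 129.29%

F_rel = 129%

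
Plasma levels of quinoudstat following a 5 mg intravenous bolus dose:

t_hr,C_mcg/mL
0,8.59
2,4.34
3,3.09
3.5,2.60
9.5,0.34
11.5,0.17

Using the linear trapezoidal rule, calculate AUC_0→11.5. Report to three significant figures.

Trapezoidal AUC_0→11.5:
  [0→2]: (8.59+4.34)/2 × 2 = 12.93
  [2→3]: (4.34+3.09)/2 × 1 = 3.715
  [3→3.5]: (3.09+2.60)/2 × 0.5 = 1.4225
  [3.5→9.5]: (2.60+0.34)/2 × 6 = 8.82
  [9.5→11.5]: (0.34+0.17)/2 × 2 = 0.51
  Sum = 27.3975 mcg/mL·hr

AUC = 27.4 mcg/mL·hr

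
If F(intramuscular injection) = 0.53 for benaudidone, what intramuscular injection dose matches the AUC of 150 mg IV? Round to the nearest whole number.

D_intramuscular = 283 mg

For equal systemic exposure: F × D_ev = D_iv
D_ev = D_iv / F = 150 / 0.53 = 283.019 mg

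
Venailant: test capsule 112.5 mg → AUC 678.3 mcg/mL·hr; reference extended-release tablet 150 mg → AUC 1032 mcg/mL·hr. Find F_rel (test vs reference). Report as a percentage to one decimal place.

F_rel = 87.6%

F_rel = (AUC_test/D_test) / (AUC_ref/D_ref)
      = (678.3/112.5) / (1032/150)
      = 6.02933 / 6.88 = 0.8764 = 87.64%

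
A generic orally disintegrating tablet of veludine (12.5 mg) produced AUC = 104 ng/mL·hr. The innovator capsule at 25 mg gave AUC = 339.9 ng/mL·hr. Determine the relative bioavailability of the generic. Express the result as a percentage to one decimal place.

F_rel = (AUC_test/D_test) / (AUC_ref/D_ref)
      = (104/12.5) / (339.9/25)
      = 8.32 / 13.596 = 0.6119 = 61.19%

F_rel = 61.2%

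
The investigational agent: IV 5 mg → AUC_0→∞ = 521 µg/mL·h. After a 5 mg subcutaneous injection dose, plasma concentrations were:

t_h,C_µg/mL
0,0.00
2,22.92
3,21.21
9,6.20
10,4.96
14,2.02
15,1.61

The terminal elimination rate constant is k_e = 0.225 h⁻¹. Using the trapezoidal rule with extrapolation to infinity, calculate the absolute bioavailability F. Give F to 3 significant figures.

Trapezoidal AUC_0→15 (subcutaneous injection):
  [0→2]: (0.00+22.92)/2 × 2 = 22.92
  [2→3]: (22.92+21.21)/2 × 1 = 22.065
  [3→9]: (21.21+6.20)/2 × 6 = 82.23
  [9→10]: (6.20+4.96)/2 × 1 = 5.58
  [10→14]: (4.96+2.02)/2 × 4 = 13.96
  [14→15]: (2.02+1.61)/2 × 1 = 1.815
  Sum = 148.57 µg/mL·h
Tail: C_last/k_e = 1.61/0.225 = 7.156
AUC_0→∞ (subcutaneous injection) = 148.57 + 7.156 = 155.726 µg/mL·h
F = (AUC_ev/D_ev)/(AUC_iv/D_iv) = (155.726/5)/(521/5) = 31.1452/104.2 = 0.2989

F = 0.299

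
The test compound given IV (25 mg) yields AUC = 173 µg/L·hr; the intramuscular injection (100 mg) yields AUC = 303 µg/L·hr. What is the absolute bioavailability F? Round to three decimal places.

F = (AUC_ev / D_ev) / (AUC_iv / D_iv)
  = (303/100) / (173/25)
  = 3.03 / 6.92 = 0.4379

F = 0.438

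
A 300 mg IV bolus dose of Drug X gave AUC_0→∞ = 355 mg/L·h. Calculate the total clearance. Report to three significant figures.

CL = Dose_iv / AUC_0→∞
   = 300 / 355 = 0.84507 L/h

CL = 0.845 L/h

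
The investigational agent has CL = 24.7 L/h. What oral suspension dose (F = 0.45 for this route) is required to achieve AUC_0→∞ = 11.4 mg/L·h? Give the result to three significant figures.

Dose = 626 mg

Dose = CL × AUC_0→∞ / F
     = 24.7 × 11.4 / 0.45 = 625.733 mg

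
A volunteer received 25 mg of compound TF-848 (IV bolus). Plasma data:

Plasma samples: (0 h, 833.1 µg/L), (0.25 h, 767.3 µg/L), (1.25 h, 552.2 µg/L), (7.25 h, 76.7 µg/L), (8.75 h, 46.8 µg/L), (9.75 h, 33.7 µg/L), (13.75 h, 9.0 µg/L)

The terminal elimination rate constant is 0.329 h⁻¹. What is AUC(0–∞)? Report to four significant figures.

AUC = 2992 µg/L·h

Trapezoidal AUC_0→13.75:
  [0→0.25]: (833.1+767.3)/2 × 0.25 = 200.05
  [0.25→1.25]: (767.3+552.2)/2 × 1 = 659.75
  [1.25→7.25]: (552.2+76.7)/2 × 6 = 1886.7
  [7.25→8.75]: (76.7+46.8)/2 × 1.5 = 92.625
  [8.75→9.75]: (46.8+33.7)/2 × 1 = 40.25
  [9.75→13.75]: (33.7+9.0)/2 × 4 = 85.4
  Sum = 2964.775 µg/L·h
Extrapolated tail: C_last / k_e = 9.0 / 0.329 = 27.356
AUC_0→∞ = 2964.775 + 27.356 = 2992.131 µg/L·h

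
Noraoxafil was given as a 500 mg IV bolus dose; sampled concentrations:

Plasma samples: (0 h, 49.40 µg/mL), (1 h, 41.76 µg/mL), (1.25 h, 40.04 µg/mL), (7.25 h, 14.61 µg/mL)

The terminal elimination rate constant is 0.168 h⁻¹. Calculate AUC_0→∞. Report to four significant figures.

AUC = 306.7 µg/mL·h

Trapezoidal AUC_0→7.25:
  [0→1]: (49.40+41.76)/2 × 1 = 45.58
  [1→1.25]: (41.76+40.04)/2 × 0.25 = 10.225
  [1.25→7.25]: (40.04+14.61)/2 × 6 = 163.95
  Sum = 219.755 µg/mL·h
Extrapolated tail: C_last / k_e = 14.61 / 0.168 = 86.964
AUC_0→∞ = 219.755 + 86.964 = 306.719 µg/mL·h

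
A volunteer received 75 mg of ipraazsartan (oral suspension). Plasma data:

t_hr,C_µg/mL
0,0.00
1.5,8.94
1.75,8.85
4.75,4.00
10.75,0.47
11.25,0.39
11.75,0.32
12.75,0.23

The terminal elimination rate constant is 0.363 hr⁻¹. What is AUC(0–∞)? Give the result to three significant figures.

Trapezoidal AUC_0→12.75:
  [0→1.5]: (0.00+8.94)/2 × 1.5 = 6.705
  [1.5→1.75]: (8.94+8.85)/2 × 0.25 = 2.22375
  [1.75→4.75]: (8.85+4.00)/2 × 3 = 19.275
  [4.75→10.75]: (4.00+0.47)/2 × 6 = 13.41
  [10.75→11.25]: (0.47+0.39)/2 × 0.5 = 0.215
  [11.25→11.75]: (0.39+0.32)/2 × 0.5 = 0.1775
  [11.75→12.75]: (0.32+0.23)/2 × 1 = 0.275
  Sum = 42.28125 µg/mL·hr
Extrapolated tail: C_last / k_e = 0.23 / 0.363 = 0.634
AUC_0→∞ = 42.28125 + 0.634 = 42.91525 µg/mL·hr

AUC = 42.9 µg/mL·hr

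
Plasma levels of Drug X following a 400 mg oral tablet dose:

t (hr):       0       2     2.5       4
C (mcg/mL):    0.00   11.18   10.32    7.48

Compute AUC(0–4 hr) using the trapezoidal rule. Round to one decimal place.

Trapezoidal AUC_0→4:
  [0→2]: (0.00+11.18)/2 × 2 = 11.18
  [2→2.5]: (11.18+10.32)/2 × 0.5 = 5.375
  [2.5→4]: (10.32+7.48)/2 × 1.5 = 13.35
  Sum = 29.905 mcg/mL·hr

AUC = 29.9 mcg/mL·hr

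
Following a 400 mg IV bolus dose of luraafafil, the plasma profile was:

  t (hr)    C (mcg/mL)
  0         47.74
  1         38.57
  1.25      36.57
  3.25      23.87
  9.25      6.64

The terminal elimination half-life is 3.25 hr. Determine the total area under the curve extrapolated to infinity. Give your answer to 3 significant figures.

Trapezoidal AUC_0→9.25:
  [0→1]: (47.74+38.57)/2 × 1 = 43.155
  [1→1.25]: (38.57+36.57)/2 × 0.25 = 9.3925
  [1.25→3.25]: (36.57+23.87)/2 × 2 = 60.44
  [3.25→9.25]: (23.87+6.64)/2 × 6 = 91.53
  Sum = 204.5175 mcg/mL·hr
k_e = ln2 / t½ = 0.693147 / 3.25 = 0.2133 hr^-1
Extrapolated tail: C_last / k_e = 6.64 / 0.2133 = 31.130
AUC_0→∞ = 204.5175 + 31.130 = 235.6475 mcg/mL·hr

AUC = 236 mcg/mL·hr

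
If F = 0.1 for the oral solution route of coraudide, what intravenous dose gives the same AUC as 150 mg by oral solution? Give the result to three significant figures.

Systemic exposure from an extravascular dose = F × D_ev, so the equivalent IV dose is F × D_ev.
D_iv = F × D_ev = 0.1 × 150 = 15 mg

D_iv = 15.0 mg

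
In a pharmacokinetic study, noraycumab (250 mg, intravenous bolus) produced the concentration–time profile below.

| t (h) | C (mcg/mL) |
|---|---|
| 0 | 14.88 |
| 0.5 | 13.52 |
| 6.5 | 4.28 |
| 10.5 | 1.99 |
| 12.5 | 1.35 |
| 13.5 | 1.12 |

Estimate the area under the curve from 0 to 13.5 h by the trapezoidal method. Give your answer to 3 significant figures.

Trapezoidal AUC_0→13.5:
  [0→0.5]: (14.88+13.52)/2 × 0.5 = 7.1
  [0.5→6.5]: (13.52+4.28)/2 × 6 = 53.4
  [6.5→10.5]: (4.28+1.99)/2 × 4 = 12.54
  [10.5→12.5]: (1.99+1.35)/2 × 2 = 3.34
  [12.5→13.5]: (1.35+1.12)/2 × 1 = 1.235
  Sum = 77.615 mcg/mL·h

AUC = 77.6 mcg/mL·h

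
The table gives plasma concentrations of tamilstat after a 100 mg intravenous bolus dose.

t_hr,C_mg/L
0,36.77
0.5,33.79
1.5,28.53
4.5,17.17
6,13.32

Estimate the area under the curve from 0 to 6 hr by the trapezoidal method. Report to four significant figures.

AUC = 140.2 mg/L·hr

Trapezoidal AUC_0→6:
  [0→0.5]: (36.77+33.79)/2 × 0.5 = 17.64
  [0.5→1.5]: (33.79+28.53)/2 × 1 = 31.16
  [1.5→4.5]: (28.53+17.17)/2 × 3 = 68.55
  [4.5→6]: (17.17+13.32)/2 × 1.5 = 22.8675
  Sum = 140.2175 mg/L·hr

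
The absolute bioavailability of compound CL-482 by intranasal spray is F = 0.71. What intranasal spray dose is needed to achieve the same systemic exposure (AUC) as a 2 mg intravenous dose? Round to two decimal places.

D_intranasal = 2.82 mg

For equal systemic exposure: F × D_ev = D_iv
D_ev = D_iv / F = 2 / 0.71 = 2.8169 mg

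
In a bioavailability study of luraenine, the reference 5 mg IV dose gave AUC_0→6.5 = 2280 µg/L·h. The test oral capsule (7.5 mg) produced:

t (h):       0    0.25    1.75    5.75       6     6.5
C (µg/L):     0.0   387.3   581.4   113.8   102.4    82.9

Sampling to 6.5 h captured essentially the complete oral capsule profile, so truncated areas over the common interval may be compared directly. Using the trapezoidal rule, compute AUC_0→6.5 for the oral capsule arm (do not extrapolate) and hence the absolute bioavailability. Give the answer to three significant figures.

Trapezoidal AUC_0→6.5 (oral capsule):
  [0→0.25]: (0.0+387.3)/2 × 0.25 = 48.4125
  [0.25→1.75]: (387.3+581.4)/2 × 1.5 = 726.525
  [1.75→5.75]: (581.4+113.8)/2 × 4 = 1390.4
  [5.75→6]: (113.8+102.4)/2 × 0.25 = 27.025
  [6→6.5]: (102.4+82.9)/2 × 0.5 = 46.325
  Sum = 2238.6875 µg/L·h
F = (AUC_ev/D_ev)/(AUC_iv/D_iv) = (2238.6875/7.5)/(2280/5) = 298.492/456 = 0.6546

F = 0.655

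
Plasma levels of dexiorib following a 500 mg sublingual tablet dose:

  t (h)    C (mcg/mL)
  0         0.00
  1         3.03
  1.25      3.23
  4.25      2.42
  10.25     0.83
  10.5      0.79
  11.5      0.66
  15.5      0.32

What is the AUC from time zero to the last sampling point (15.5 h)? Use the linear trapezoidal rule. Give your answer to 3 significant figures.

AUC = 23.4 mcg/mL·h

Trapezoidal AUC_0→15.5:
  [0→1]: (0.00+3.03)/2 × 1 = 1.515
  [1→1.25]: (3.03+3.23)/2 × 0.25 = 0.7825
  [1.25→4.25]: (3.23+2.42)/2 × 3 = 8.475
  [4.25→10.25]: (2.42+0.83)/2 × 6 = 9.75
  [10.25→10.5]: (0.83+0.79)/2 × 0.25 = 0.2025
  [10.5→11.5]: (0.79+0.66)/2 × 1 = 0.725
  [11.5→15.5]: (0.66+0.32)/2 × 4 = 1.96
  Sum = 23.41 mcg/mL·h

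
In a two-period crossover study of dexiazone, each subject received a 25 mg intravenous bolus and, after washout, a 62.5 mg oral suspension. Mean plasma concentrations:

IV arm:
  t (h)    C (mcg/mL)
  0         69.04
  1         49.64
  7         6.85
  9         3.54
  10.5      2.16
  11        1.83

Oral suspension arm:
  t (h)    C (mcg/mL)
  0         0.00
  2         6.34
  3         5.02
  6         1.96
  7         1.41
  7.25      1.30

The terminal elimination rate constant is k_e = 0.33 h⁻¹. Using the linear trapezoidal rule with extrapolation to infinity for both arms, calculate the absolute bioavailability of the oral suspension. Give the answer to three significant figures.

Trapezoidal AUC_0→11 (IV):
  [0→1]: (69.04+49.64)/2 × 1 = 59.34
  [1→7]: (49.64+6.85)/2 × 6 = 169.47
  [7→9]: (6.85+3.54)/2 × 2 = 10.39
  [9→10.5]: (3.54+2.16)/2 × 1.5 = 4.275
  [10.5→11]: (2.16+1.83)/2 × 0.5 = 0.9975
  Sum = 244.4725 mcg/mL·h
IV tail: 1.83/0.33 = 5.545; AUC_iv,0→∞ = 244.4725 + 5.545 = 250.0175 mcg/mL·h
Trapezoidal AUC_0→7.25 (oral suspension):
  [0→2]: (0.00+6.34)/2 × 2 = 6.34
  [2→3]: (6.34+5.02)/2 × 1 = 5.68
  [3→6]: (5.02+1.96)/2 × 3 = 10.47
  [6→7]: (1.96+1.41)/2 × 1 = 1.685
  [7→7.25]: (1.41+1.30)/2 × 0.25 = 0.33875
  Sum = 24.51375 mcg/mL·h
oral suspension tail: 1.30/0.33 = 3.939; AUC_ev,0→∞ = 24.51375 + 3.939 = 28.45275 mcg/mL·h
F = (AUC_ev/D_ev)/(AUC_iv/D_iv) = (28.45275/62.5)/(250.0175/25) = 0.455244/10.0007 = 0.0455

F = 0.0455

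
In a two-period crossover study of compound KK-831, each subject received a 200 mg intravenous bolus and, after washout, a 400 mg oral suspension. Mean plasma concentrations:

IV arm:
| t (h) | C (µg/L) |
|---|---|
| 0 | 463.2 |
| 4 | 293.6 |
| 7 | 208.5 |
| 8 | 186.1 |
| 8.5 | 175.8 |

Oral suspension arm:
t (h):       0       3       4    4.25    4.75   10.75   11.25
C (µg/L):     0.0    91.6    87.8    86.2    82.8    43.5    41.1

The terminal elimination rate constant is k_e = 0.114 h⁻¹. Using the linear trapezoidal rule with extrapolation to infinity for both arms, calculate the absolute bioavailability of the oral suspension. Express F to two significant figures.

Trapezoidal AUC_0→8.5 (IV):
  [0→4]: (463.2+293.6)/2 × 4 = 1513.6
  [4→7]: (293.6+208.5)/2 × 3 = 753.15
  [7→8]: (208.5+186.1)/2 × 1 = 197.3
  [8→8.5]: (186.1+175.8)/2 × 0.5 = 90.475
  Sum = 2554.525 µg/L·h
IV tail: 175.8/0.114 = 1542.105; AUC_iv,0→∞ = 2554.525 + 1542.105 = 4096.63 µg/L·h
Trapezoidal AUC_0→11.25 (oral suspension):
  [0→3]: (0.0+91.6)/2 × 3 = 137.4
  [3→4]: (91.6+87.8)/2 × 1 = 89.7
  [4→4.25]: (87.8+86.2)/2 × 0.25 = 21.75
  [4.25→4.75]: (86.2+82.8)/2 × 0.5 = 42.25
  [4.75→10.75]: (82.8+43.5)/2 × 6 = 378.9
  [10.75→11.25]: (43.5+41.1)/2 × 0.5 = 21.15
  Sum = 691.15 µg/L·h
oral suspension tail: 41.1/0.114 = 360.526; AUC_ev,0→∞ = 691.15 + 360.526 = 1051.676 µg/L·h
F = (AUC_ev/D_ev)/(AUC_iv/D_iv) = (1051.676/400)/(4096.63/200) = 2.62919/20.48315 = 0.1284

F = 0.13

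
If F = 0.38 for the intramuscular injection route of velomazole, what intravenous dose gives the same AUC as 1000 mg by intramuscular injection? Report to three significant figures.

D_iv = 380 mg

Systemic exposure from an extravascular dose = F × D_ev, so the equivalent IV dose is F × D_ev.
D_iv = F × D_ev = 0.38 × 1000 = 380 mg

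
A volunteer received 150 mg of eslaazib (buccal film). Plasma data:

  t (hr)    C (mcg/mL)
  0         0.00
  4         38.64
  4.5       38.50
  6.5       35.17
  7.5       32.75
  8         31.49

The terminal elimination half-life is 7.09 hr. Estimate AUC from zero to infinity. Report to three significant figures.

Trapezoidal AUC_0→8:
  [0→4]: (0.00+38.64)/2 × 4 = 77.28
  [4→4.5]: (38.64+38.50)/2 × 0.5 = 19.285
  [4.5→6.5]: (38.50+35.17)/2 × 2 = 73.67
  [6.5→7.5]: (35.17+32.75)/2 × 1 = 33.96
  [7.5→8]: (32.75+31.49)/2 × 0.5 = 16.06
  Sum = 220.255 mcg/mL·hr
k_e = ln2 / t½ = 0.693147 / 7.09 = 0.0978 hr^-1
Extrapolated tail: C_last / k_e = 31.49 / 0.0978 = 321.984
AUC_0→∞ = 220.255 + 321.984 = 542.239 mcg/mL·hr

AUC = 542 mcg/mL·hr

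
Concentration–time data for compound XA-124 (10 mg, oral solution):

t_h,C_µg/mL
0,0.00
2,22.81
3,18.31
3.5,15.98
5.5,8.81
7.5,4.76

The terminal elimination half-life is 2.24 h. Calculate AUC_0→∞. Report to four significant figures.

AUC = 105.7 µg/mL·h

Trapezoidal AUC_0→7.5:
  [0→2]: (0.00+22.81)/2 × 2 = 22.81
  [2→3]: (22.81+18.31)/2 × 1 = 20.56
  [3→3.5]: (18.31+15.98)/2 × 0.5 = 8.5725
  [3.5→5.5]: (15.98+8.81)/2 × 2 = 24.79
  [5.5→7.5]: (8.81+4.76)/2 × 2 = 13.57
  Sum = 90.3025 µg/mL·h
k_e = ln2 / t½ = 0.693147 / 2.24 = 0.3094 h^-1
Extrapolated tail: C_last / k_e = 4.76 / 0.3094 = 15.385
AUC_0→∞ = 90.3025 + 15.385 = 105.6875 µg/mL·h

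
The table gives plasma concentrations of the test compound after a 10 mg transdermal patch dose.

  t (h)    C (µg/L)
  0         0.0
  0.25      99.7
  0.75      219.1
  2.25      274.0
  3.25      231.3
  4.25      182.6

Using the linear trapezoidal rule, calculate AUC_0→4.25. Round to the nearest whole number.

AUC = 922 µg/L·h

Trapezoidal AUC_0→4.25:
  [0→0.25]: (0.0+99.7)/2 × 0.25 = 12.4625
  [0.25→0.75]: (99.7+219.1)/2 × 0.5 = 79.7
  [0.75→2.25]: (219.1+274.0)/2 × 1.5 = 369.825
  [2.25→3.25]: (274.0+231.3)/2 × 1 = 252.65
  [3.25→4.25]: (231.3+182.6)/2 × 1 = 206.95
  Sum = 921.5875 µg/L·h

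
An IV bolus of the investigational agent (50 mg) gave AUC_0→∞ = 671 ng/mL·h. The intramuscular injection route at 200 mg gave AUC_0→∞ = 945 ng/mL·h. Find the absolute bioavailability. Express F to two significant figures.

F = (AUC_ev / D_ev) / (AUC_iv / D_iv)
  = (945/200) / (671/50)
  = 4.725 / 13.42 = 0.3521

F = 0.35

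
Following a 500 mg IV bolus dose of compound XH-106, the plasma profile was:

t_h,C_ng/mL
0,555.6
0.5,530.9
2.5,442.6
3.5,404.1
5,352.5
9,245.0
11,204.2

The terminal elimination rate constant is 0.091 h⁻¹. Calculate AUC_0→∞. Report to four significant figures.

Trapezoidal AUC_0→11:
  [0→0.5]: (555.6+530.9)/2 × 0.5 = 271.625
  [0.5→2.5]: (530.9+442.6)/2 × 2 = 973.5
  [2.5→3.5]: (442.6+404.1)/2 × 1 = 423.35
  [3.5→5]: (404.1+352.5)/2 × 1.5 = 567.45
  [5→9]: (352.5+245.0)/2 × 4 = 1195.0
  [9→11]: (245.0+204.2)/2 × 2 = 449.2
  Sum = 3880.125 ng/mL·h
Extrapolated tail: C_last / k_e = 204.2 / 0.091 = 2243.956
AUC_0→∞ = 3880.125 + 2243.956 = 6124.081 ng/mL·h

AUC = 6124 ng/mL·h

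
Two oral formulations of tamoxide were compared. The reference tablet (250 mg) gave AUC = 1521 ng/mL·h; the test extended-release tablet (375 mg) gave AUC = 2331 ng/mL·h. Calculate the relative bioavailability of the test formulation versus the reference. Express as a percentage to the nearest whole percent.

F_rel = (AUC_test/D_test) / (AUC_ref/D_ref)
      = (2331/375) / (1521/250)
      = 6.216 / 6.084 = 1.0217 = 102.17%

F_rel = 102%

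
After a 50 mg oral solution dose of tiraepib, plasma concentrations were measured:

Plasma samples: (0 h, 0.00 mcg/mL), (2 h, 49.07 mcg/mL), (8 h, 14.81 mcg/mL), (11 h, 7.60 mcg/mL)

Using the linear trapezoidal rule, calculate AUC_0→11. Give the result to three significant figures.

AUC = 274 mcg/mL·h

Trapezoidal AUC_0→11:
  [0→2]: (0.00+49.07)/2 × 2 = 49.07
  [2→8]: (49.07+14.81)/2 × 6 = 191.64
  [8→11]: (14.81+7.60)/2 × 3 = 33.615
  Sum = 274.325 mcg/mL·h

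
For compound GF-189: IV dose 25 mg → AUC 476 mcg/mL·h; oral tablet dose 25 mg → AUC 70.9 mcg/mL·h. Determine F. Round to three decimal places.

F = 0.149

F = (AUC_ev / D_ev) / (AUC_iv / D_iv)
  = (70.9/25) / (476/25)
  = 2.836 / 19.04 = 0.1489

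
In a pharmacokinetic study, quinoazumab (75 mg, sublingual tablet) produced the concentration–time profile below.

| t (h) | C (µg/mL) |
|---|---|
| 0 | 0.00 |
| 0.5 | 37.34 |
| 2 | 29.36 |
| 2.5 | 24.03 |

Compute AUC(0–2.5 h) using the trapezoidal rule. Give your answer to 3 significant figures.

AUC = 72.7 µg/mL·h

Trapezoidal AUC_0→2.5:
  [0→0.5]: (0.00+37.34)/2 × 0.5 = 9.335
  [0.5→2]: (37.34+29.36)/2 × 1.5 = 50.025
  [2→2.5]: (29.36+24.03)/2 × 0.5 = 13.3475
  Sum = 72.7075 µg/mL·h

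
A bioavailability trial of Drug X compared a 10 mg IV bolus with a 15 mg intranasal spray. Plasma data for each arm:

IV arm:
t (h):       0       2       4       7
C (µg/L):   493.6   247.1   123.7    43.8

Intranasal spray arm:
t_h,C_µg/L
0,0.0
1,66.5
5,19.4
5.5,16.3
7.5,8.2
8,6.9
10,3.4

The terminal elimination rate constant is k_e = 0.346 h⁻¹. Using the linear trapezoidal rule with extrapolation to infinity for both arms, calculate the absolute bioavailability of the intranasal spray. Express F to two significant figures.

F = 0.12

Trapezoidal AUC_0→7 (IV):
  [0→2]: (493.6+247.1)/2 × 2 = 740.7
  [2→4]: (247.1+123.7)/2 × 2 = 370.8
  [4→7]: (123.7+43.8)/2 × 3 = 251.25
  Sum = 1362.75 µg/L·h
IV tail: 43.8/0.346 = 126.590; AUC_iv,0→∞ = 1362.75 + 126.590 = 1489.34 µg/L·h
Trapezoidal AUC_0→10 (intranasal spray):
  [0→1]: (0.0+66.5)/2 × 1 = 33.25
  [1→5]: (66.5+19.4)/2 × 4 = 171.8
  [5→5.5]: (19.4+16.3)/2 × 0.5 = 8.925
  [5.5→7.5]: (16.3+8.2)/2 × 2 = 24.5
  [7.5→8]: (8.2+6.9)/2 × 0.5 = 3.775
  [8→10]: (6.9+3.4)/2 × 2 = 10.3
  Sum = 252.55 µg/L·h
intranasal spray tail: 3.4/0.346 = 9.827; AUC_ev,0→∞ = 252.55 + 9.827 = 262.377 µg/L·h
F = (AUC_ev/D_ev)/(AUC_iv/D_iv) = (262.377/15)/(1489.34/10) = 17.4918/148.934 = 0.1174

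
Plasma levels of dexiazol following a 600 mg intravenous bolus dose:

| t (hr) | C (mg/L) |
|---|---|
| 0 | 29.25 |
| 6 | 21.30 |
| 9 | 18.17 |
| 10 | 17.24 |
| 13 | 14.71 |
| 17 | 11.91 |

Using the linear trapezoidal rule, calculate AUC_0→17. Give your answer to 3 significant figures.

Trapezoidal AUC_0→17:
  [0→6]: (29.25+21.30)/2 × 6 = 151.65
  [6→9]: (21.30+18.17)/2 × 3 = 59.205
  [9→10]: (18.17+17.24)/2 × 1 = 17.705
  [10→13]: (17.24+14.71)/2 × 3 = 47.925
  [13→17]: (14.71+11.91)/2 × 4 = 53.24
  Sum = 329.725 mg/L·hr

AUC = 330 mg/L·hr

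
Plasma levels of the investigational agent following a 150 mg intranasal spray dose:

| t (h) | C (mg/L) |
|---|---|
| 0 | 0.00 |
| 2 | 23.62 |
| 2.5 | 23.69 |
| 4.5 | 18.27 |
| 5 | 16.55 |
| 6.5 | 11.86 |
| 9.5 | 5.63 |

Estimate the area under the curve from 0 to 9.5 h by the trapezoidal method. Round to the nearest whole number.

AUC = 134 mg/L·h

Trapezoidal AUC_0→9.5:
  [0→2]: (0.00+23.62)/2 × 2 = 23.62
  [2→2.5]: (23.62+23.69)/2 × 0.5 = 11.8275
  [2.5→4.5]: (23.69+18.27)/2 × 2 = 41.96
  [4.5→5]: (18.27+16.55)/2 × 0.5 = 8.705
  [5→6.5]: (16.55+11.86)/2 × 1.5 = 21.3075
  [6.5→9.5]: (11.86+5.63)/2 × 3 = 26.235
  Sum = 133.655 mg/L·h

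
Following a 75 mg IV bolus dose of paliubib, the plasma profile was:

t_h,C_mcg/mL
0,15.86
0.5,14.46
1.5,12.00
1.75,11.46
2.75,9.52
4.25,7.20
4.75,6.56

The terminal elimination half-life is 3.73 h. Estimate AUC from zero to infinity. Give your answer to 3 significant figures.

AUC = 85.5 mcg/mL·h

Trapezoidal AUC_0→4.75:
  [0→0.5]: (15.86+14.46)/2 × 0.5 = 7.58
  [0.5→1.5]: (14.46+12.00)/2 × 1 = 13.23
  [1.5→1.75]: (12.00+11.46)/2 × 0.25 = 2.9325
  [1.75→2.75]: (11.46+9.52)/2 × 1 = 10.49
  [2.75→4.25]: (9.52+7.20)/2 × 1.5 = 12.54
  [4.25→4.75]: (7.20+6.56)/2 × 0.5 = 3.44
  Sum = 50.2125 mcg/mL·h
k_e = ln2 / t½ = 0.693147 / 3.73 = 0.1858 h^-1
Extrapolated tail: C_last / k_e = 6.56 / 0.1858 = 35.307
AUC_0→∞ = 50.2125 + 35.307 = 85.5195 mcg/mL·h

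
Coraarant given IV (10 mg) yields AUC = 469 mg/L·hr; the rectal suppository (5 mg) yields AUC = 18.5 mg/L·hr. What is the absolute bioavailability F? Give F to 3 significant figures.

F = (AUC_ev / D_ev) / (AUC_iv / D_iv)
  = (18.5/5) / (469/10)
  = 3.7 / 46.9 = 0.0789

F = 0.0789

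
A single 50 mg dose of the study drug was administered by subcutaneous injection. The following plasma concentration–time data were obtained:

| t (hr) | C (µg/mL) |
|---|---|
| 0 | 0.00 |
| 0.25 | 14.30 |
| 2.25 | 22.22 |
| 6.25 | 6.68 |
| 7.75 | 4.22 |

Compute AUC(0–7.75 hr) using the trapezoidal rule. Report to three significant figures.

Trapezoidal AUC_0→7.75:
  [0→0.25]: (0.00+14.30)/2 × 0.25 = 1.7875
  [0.25→2.25]: (14.30+22.22)/2 × 2 = 36.52
  [2.25→6.25]: (22.22+6.68)/2 × 4 = 57.8
  [6.25→7.75]: (6.68+4.22)/2 × 1.5 = 8.175
  Sum = 104.2825 µg/mL·hr

AUC = 104 µg/mL·hr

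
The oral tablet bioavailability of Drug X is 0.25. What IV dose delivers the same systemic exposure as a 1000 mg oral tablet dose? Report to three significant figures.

Systemic exposure from an extravascular dose = F × D_ev, so the equivalent IV dose is F × D_ev.
D_iv = F × D_ev = 0.25 × 1000 = 250 mg

D_iv = 250 mg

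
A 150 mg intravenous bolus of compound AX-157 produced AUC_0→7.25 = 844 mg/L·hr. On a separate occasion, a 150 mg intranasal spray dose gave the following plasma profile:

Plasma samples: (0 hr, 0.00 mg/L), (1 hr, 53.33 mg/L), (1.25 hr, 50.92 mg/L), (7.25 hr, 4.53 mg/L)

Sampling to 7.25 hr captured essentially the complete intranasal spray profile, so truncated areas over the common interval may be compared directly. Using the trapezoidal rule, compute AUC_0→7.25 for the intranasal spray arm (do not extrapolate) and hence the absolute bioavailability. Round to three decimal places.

F = 0.244

Trapezoidal AUC_0→7.25 (intranasal spray):
  [0→1]: (0.00+53.33)/2 × 1 = 26.665
  [1→1.25]: (53.33+50.92)/2 × 0.25 = 13.03125
  [1.25→7.25]: (50.92+4.53)/2 × 6 = 166.35
  Sum = 206.04625 mg/L·hr
F = (AUC_ev/D_ev)/(AUC_iv/D_iv) = (206.04625/150)/(844/150) = 1.37364/5.62667 = 0.2441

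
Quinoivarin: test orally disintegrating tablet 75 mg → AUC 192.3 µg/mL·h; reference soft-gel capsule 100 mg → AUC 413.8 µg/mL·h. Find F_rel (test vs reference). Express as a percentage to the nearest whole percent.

F_rel = 62%

F_rel = (AUC_test/D_test) / (AUC_ref/D_ref)
      = (192.3/75) / (413.8/100)
      = 2.564 / 4.138 = 0.6196 = 61.96%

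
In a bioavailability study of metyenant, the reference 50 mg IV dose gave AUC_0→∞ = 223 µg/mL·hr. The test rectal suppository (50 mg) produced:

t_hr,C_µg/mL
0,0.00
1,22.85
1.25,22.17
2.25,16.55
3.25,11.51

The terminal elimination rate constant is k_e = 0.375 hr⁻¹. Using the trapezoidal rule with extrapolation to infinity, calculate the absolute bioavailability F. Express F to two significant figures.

F = 0.36

Trapezoidal AUC_0→3.25 (rectal suppository):
  [0→1]: (0.00+22.85)/2 × 1 = 11.425
  [1→1.25]: (22.85+22.17)/2 × 0.25 = 5.6275
  [1.25→2.25]: (22.17+16.55)/2 × 1 = 19.36
  [2.25→3.25]: (16.55+11.51)/2 × 1 = 14.03
  Sum = 50.4425 µg/mL·hr
Tail: C_last/k_e = 11.51/0.375 = 30.693
AUC_0→∞ (rectal suppository) = 50.4425 + 30.693 = 81.1355 µg/mL·hr
F = (AUC_ev/D_ev)/(AUC_iv/D_iv) = (81.1355/50)/(223/50) = 1.62271/4.46 = 0.3638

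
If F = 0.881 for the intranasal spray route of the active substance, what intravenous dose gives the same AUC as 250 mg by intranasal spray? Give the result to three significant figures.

D_iv = 220 mg

Systemic exposure from an extravascular dose = F × D_ev, so the equivalent IV dose is F × D_ev.
D_iv = F × D_ev = 0.881 × 250 = 220.25 mg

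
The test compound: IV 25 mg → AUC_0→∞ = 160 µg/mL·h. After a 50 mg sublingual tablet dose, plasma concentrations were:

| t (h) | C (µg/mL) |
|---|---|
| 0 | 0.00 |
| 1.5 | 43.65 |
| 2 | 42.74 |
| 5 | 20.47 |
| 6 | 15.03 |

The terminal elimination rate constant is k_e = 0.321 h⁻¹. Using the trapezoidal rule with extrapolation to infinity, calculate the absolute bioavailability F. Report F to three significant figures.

Trapezoidal AUC_0→6 (sublingual tablet):
  [0→1.5]: (0.00+43.65)/2 × 1.5 = 32.7375
  [1.5→2]: (43.65+42.74)/2 × 0.5 = 21.5975
  [2→5]: (42.74+20.47)/2 × 3 = 94.815
  [5→6]: (20.47+15.03)/2 × 1 = 17.75
  Sum = 166.9 µg/mL·h
Tail: C_last/k_e = 15.03/0.321 = 46.822
AUC_0→∞ (sublingual tablet) = 166.9 + 46.822 = 213.722 µg/mL·h
F = (AUC_ev/D_ev)/(AUC_iv/D_iv) = (213.722/50)/(160/25) = 4.27444/6.4 = 0.6679

F = 0.668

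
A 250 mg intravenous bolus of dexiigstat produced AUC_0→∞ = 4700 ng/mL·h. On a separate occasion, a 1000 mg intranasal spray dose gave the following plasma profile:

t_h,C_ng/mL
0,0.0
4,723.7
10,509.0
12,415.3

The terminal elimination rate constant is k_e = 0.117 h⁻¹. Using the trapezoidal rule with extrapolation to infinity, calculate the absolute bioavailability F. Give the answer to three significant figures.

F = 0.512

Trapezoidal AUC_0→12 (intranasal spray):
  [0→4]: (0.0+723.7)/2 × 4 = 1447.4
  [4→10]: (723.7+509.0)/2 × 6 = 3698.1
  [10→12]: (509.0+415.3)/2 × 2 = 924.3
  Sum = 6069.8 ng/mL·h
Tail: C_last/k_e = 415.3/0.117 = 3549.573
AUC_0→∞ (intranasal spray) = 6069.8 + 3549.573 = 9619.373 ng/mL·h
F = (AUC_ev/D_ev)/(AUC_iv/D_iv) = (9619.373/1000)/(4700/250) = 9.619373/18.8 = 0.5117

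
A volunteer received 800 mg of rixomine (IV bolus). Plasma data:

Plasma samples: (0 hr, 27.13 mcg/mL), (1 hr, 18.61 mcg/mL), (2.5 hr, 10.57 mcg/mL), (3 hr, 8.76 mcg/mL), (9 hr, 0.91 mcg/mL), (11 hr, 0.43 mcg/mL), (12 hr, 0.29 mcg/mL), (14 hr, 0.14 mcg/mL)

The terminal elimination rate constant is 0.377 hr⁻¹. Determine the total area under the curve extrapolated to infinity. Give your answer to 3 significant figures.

AUC = 81.1 mcg/mL·hr

Trapezoidal AUC_0→14:
  [0→1]: (27.13+18.61)/2 × 1 = 22.87
  [1→2.5]: (18.61+10.57)/2 × 1.5 = 21.885
  [2.5→3]: (10.57+8.76)/2 × 0.5 = 4.8325
  [3→9]: (8.76+0.91)/2 × 6 = 29.01
  [9→11]: (0.91+0.43)/2 × 2 = 1.34
  [11→12]: (0.43+0.29)/2 × 1 = 0.36
  [12→14]: (0.29+0.14)/2 × 2 = 0.43
  Sum = 80.7275 mcg/mL·hr
Extrapolated tail: C_last / k_e = 0.14 / 0.377 = 0.371
AUC_0→∞ = 80.7275 + 0.371 = 81.0985 mcg/mL·hr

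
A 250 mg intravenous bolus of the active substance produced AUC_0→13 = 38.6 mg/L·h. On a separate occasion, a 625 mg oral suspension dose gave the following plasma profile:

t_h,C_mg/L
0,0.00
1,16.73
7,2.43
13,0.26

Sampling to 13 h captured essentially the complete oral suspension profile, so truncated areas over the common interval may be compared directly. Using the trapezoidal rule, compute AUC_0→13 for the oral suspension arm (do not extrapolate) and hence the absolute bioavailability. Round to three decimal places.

F = 0.766

Trapezoidal AUC_0→13 (oral suspension):
  [0→1]: (0.00+16.73)/2 × 1 = 8.365
  [1→7]: (16.73+2.43)/2 × 6 = 57.48
  [7→13]: (2.43+0.26)/2 × 6 = 8.07
  Sum = 73.915 mg/L·h
F = (AUC_ev/D_ev)/(AUC_iv/D_iv) = (73.915/625)/(38.6/250) = 0.118264/0.1544 = 0.7660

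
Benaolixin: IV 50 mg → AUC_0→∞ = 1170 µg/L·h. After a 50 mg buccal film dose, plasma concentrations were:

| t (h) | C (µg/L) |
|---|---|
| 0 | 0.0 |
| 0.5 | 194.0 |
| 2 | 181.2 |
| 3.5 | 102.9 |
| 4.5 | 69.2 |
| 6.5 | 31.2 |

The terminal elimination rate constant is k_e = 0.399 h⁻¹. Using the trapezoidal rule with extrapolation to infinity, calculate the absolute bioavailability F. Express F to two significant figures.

Trapezoidal AUC_0→6.5 (buccal film):
  [0→0.5]: (0.0+194.0)/2 × 0.5 = 48.5
  [0.5→2]: (194.0+181.2)/2 × 1.5 = 281.4
  [2→3.5]: (181.2+102.9)/2 × 1.5 = 213.075
  [3.5→4.5]: (102.9+69.2)/2 × 1 = 86.05
  [4.5→6.5]: (69.2+31.2)/2 × 2 = 100.4
  Sum = 729.425 µg/L·h
Tail: C_last/k_e = 31.2/0.399 = 78.195
AUC_0→∞ (buccal film) = 729.425 + 78.195 = 807.62 µg/L·h
F = (AUC_ev/D_ev)/(AUC_iv/D_iv) = (807.62/50)/(1170/50) = 16.1524/23.4 = 0.6903

F = 0.69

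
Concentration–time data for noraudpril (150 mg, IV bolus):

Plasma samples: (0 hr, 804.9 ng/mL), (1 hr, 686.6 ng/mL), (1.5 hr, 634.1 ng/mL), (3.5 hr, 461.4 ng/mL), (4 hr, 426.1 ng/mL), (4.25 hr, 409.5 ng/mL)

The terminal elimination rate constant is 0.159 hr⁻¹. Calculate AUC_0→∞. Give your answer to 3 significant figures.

Trapezoidal AUC_0→4.25:
  [0→1]: (804.9+686.6)/2 × 1 = 745.75
  [1→1.5]: (686.6+634.1)/2 × 0.5 = 330.175
  [1.5→3.5]: (634.1+461.4)/2 × 2 = 1095.5
  [3.5→4]: (461.4+426.1)/2 × 0.5 = 221.875
  [4→4.25]: (426.1+409.5)/2 × 0.25 = 104.45
  Sum = 2497.75 ng/mL·hr
Extrapolated tail: C_last / k_e = 409.5 / 0.159 = 2575.472
AUC_0→∞ = 2497.75 + 2575.472 = 5073.222 ng/mL·hr

AUC = 5070 ng/mL·hr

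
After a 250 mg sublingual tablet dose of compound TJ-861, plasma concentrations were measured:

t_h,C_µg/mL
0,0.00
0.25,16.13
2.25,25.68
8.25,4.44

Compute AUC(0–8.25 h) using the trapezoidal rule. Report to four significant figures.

Trapezoidal AUC_0→8.25:
  [0→0.25]: (0.00+16.13)/2 × 0.25 = 2.01625
  [0.25→2.25]: (16.13+25.68)/2 × 2 = 41.81
  [2.25→8.25]: (25.68+4.44)/2 × 6 = 90.36
  Sum = 134.18625 µg/mL·h

AUC = 134.2 µg/mL·h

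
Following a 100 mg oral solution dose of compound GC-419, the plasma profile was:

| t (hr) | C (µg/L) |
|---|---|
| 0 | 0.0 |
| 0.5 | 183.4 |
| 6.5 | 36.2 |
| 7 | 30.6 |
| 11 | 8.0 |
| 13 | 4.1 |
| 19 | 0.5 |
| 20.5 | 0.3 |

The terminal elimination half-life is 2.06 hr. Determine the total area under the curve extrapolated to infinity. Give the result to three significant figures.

AUC = 826 µg/L·hr

Trapezoidal AUC_0→20.5:
  [0→0.5]: (0.0+183.4)/2 × 0.5 = 45.85
  [0.5→6.5]: (183.4+36.2)/2 × 6 = 658.8
  [6.5→7]: (36.2+30.6)/2 × 0.5 = 16.7
  [7→11]: (30.6+8.0)/2 × 4 = 77.2
  [11→13]: (8.0+4.1)/2 × 2 = 12.1
  [13→19]: (4.1+0.5)/2 × 6 = 13.8
  [19→20.5]: (0.5+0.3)/2 × 1.5 = 0.6
  Sum = 825.05 µg/L·hr
k_e = ln2 / t½ = 0.693147 / 2.06 = 0.3365 hr^-1
Extrapolated tail: C_last / k_e = 0.3 / 0.3365 = 0.892
AUC_0→∞ = 825.05 + 0.892 = 825.942 µg/L·hr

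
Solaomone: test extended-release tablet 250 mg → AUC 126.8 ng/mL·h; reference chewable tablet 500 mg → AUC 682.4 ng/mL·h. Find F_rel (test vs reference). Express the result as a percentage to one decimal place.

F_rel = 37.2%

F_rel = (AUC_test/D_test) / (AUC_ref/D_ref)
      = (126.8/250) / (682.4/500)
      = 0.5072 / 1.3648 = 0.3716 = 37.16%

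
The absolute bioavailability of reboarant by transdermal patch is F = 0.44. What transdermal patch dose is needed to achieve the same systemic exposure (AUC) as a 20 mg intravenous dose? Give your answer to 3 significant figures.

For equal systemic exposure: F × D_ev = D_iv
D_ev = D_iv / F = 20 / 0.44 = 45.4545 mg

D_transdermal = 45.5 mg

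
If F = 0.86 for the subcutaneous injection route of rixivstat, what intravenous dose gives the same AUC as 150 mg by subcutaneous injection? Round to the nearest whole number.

D_iv = 129 mg

Systemic exposure from an extravascular dose = F × D_ev, so the equivalent IV dose is F × D_ev.
D_iv = F × D_ev = 0.86 × 150 = 129 mg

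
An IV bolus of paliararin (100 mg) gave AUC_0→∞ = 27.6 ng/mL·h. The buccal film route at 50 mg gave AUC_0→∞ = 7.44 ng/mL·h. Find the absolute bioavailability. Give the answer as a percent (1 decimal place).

F = 53.9%

F = (AUC_ev / D_ev) / (AUC_iv / D_iv)
  = (7.44/50) / (27.6/100)
  = 0.1488 / 0.276 = 0.5391
  = 53.91%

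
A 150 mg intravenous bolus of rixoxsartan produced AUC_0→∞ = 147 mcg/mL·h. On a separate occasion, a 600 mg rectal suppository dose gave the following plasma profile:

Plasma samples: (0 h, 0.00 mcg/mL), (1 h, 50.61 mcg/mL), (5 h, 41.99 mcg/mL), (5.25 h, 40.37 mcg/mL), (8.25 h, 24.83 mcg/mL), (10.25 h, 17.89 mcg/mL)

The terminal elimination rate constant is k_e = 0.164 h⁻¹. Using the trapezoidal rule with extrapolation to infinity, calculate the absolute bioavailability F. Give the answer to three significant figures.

Trapezoidal AUC_0→10.25 (rectal suppository):
  [0→1]: (0.00+50.61)/2 × 1 = 25.305
  [1→5]: (50.61+41.99)/2 × 4 = 185.2
  [5→5.25]: (41.99+40.37)/2 × 0.25 = 10.295
  [5.25→8.25]: (40.37+24.83)/2 × 3 = 97.8
  [8.25→10.25]: (24.83+17.89)/2 × 2 = 42.72
  Sum = 361.32 mcg/mL·h
Tail: C_last/k_e = 17.89/0.164 = 109.085
AUC_0→∞ (rectal suppository) = 361.32 + 109.085 = 470.405 mcg/mL·h
F = (AUC_ev/D_ev)/(AUC_iv/D_iv) = (470.405/600)/(147/150) = 0.784008/0.98 = 0.8000

F = 0.800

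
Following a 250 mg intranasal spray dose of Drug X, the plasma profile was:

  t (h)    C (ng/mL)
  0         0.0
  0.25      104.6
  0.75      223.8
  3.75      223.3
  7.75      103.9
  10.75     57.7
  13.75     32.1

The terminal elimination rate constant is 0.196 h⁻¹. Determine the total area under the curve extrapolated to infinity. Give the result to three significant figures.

Trapezoidal AUC_0→13.75:
  [0→0.25]: (0.0+104.6)/2 × 0.25 = 13.075
  [0.25→0.75]: (104.6+223.8)/2 × 0.5 = 82.1
  [0.75→3.75]: (223.8+223.3)/2 × 3 = 670.65
  [3.75→7.75]: (223.3+103.9)/2 × 4 = 654.4
  [7.75→10.75]: (103.9+57.7)/2 × 3 = 242.4
  [10.75→13.75]: (57.7+32.1)/2 × 3 = 134.7
  Sum = 1797.325 ng/mL·h
Extrapolated tail: C_last / k_e = 32.1 / 0.196 = 163.776
AUC_0→∞ = 1797.325 + 163.776 = 1961.101 ng/mL·h

AUC = 1960 ng/mL·h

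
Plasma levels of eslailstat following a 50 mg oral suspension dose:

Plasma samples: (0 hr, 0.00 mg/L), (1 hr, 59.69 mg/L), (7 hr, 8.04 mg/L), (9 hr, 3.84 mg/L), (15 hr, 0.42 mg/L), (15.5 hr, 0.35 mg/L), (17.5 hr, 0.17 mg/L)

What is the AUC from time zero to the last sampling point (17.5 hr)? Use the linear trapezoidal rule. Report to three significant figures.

Trapezoidal AUC_0→17.5:
  [0→1]: (0.00+59.69)/2 × 1 = 29.845
  [1→7]: (59.69+8.04)/2 × 6 = 203.19
  [7→9]: (8.04+3.84)/2 × 2 = 11.88
  [9→15]: (3.84+0.42)/2 × 6 = 12.78
  [15→15.5]: (0.42+0.35)/2 × 0.5 = 0.1925
  [15.5→17.5]: (0.35+0.17)/2 × 2 = 0.52
  Sum = 258.4075 mg/L·hr

AUC = 258 mg/L·hr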